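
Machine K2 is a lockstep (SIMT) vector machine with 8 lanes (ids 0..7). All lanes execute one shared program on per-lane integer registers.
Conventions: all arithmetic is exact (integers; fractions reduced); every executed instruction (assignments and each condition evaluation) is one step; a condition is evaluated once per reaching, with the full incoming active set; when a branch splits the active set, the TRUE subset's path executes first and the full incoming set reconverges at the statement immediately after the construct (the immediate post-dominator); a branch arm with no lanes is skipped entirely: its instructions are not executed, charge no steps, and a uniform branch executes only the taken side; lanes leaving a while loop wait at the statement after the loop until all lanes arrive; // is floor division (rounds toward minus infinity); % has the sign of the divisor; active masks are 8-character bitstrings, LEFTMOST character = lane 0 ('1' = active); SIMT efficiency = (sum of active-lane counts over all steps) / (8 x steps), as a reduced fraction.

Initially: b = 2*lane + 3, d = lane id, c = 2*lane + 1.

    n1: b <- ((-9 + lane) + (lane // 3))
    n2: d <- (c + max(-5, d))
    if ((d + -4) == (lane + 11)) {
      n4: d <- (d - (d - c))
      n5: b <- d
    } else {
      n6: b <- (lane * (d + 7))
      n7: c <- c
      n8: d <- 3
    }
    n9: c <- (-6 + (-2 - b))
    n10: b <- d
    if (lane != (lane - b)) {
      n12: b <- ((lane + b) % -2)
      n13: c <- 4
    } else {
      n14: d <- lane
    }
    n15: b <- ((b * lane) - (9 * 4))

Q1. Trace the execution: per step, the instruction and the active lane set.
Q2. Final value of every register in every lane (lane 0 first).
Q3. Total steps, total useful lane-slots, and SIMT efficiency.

step 0: b <- ((-9 + lane) + (lane // 3)) 11111111
step 1: d <- (c + max(-5, d))        11111111
step 2: eval ((d + -4) == (lane + 11)) 11111111
step 3: d <- (d - (d - c))           00000001
step 4: b <- d                       00000001
step 5: b <- (lane * (d + 7))        11111110
step 6: c <- c                       11111110
step 7: d <- 3                       11111110
step 8: c <- (-6 + (-2 - b))         11111111
step 9: b <- d                       11111111
step 10: eval (lane != (lane - b))    11111111
step 11: b <- ((lane + b) % -2)       11111111
step 12: c <- 4                       11111111
step 13: b <- ((b * lane) - (9 * 4))  11111111

Answer: 14 steps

b: -36,-36,-38,-36,-40,-36,-42,-36
d: 3,3,3,3,3,3,3,15
c: 4,4,4,4,4,4,4,4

steps = 14; useful = 95; efficiency = 95/112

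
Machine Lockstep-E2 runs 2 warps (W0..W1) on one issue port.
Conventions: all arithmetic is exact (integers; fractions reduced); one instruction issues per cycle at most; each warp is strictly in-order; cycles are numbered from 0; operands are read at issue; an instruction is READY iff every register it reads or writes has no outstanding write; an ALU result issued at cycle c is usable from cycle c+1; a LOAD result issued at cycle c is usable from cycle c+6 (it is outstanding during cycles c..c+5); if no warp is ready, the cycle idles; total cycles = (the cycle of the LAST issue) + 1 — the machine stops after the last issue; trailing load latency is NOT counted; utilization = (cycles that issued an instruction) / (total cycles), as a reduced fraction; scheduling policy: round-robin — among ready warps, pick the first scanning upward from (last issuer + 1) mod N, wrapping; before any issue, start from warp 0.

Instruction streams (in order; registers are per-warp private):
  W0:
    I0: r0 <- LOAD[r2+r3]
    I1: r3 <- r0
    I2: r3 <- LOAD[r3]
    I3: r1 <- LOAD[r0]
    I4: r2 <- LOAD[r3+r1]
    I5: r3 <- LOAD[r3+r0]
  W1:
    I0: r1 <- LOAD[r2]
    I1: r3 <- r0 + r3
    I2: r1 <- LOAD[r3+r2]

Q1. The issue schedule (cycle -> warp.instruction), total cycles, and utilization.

cycle 0: W0.I0
cycle 1: W1.I0
cycle 2: W1.I1
cycle 3: idle
cycle 4: idle
cycle 5: idle
cycle 6: W0.I1
cycle 7: W1.I2
cycle 8: W0.I2
cycle 9: W0.I3
cycle 10: idle
cycle 11: idle
cycle 12: idle
cycle 13: idle
cycle 14: idle
cycle 15: W0.I4
cycle 16: W0.I5

Answer: 17 cycles, utilization 9/17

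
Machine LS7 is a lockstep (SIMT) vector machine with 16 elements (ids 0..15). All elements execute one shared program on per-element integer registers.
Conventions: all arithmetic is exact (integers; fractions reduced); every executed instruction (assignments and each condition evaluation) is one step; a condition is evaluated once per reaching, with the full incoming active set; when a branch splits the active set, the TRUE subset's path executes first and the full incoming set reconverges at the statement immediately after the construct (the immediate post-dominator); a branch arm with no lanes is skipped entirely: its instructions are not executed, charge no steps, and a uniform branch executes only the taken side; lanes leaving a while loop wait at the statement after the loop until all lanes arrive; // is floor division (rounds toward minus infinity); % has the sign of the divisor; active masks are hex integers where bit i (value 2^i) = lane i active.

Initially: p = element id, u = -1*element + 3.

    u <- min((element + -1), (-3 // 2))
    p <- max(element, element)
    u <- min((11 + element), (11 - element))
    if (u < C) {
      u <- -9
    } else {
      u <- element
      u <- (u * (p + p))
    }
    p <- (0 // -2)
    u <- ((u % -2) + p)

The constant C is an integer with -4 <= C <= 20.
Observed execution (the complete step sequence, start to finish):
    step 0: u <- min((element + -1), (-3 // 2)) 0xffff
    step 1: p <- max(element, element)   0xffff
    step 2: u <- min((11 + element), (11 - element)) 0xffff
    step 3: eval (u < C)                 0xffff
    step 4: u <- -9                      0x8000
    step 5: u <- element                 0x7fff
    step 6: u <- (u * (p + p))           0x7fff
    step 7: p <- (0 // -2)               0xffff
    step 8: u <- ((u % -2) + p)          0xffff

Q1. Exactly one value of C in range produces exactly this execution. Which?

Answer: C = -3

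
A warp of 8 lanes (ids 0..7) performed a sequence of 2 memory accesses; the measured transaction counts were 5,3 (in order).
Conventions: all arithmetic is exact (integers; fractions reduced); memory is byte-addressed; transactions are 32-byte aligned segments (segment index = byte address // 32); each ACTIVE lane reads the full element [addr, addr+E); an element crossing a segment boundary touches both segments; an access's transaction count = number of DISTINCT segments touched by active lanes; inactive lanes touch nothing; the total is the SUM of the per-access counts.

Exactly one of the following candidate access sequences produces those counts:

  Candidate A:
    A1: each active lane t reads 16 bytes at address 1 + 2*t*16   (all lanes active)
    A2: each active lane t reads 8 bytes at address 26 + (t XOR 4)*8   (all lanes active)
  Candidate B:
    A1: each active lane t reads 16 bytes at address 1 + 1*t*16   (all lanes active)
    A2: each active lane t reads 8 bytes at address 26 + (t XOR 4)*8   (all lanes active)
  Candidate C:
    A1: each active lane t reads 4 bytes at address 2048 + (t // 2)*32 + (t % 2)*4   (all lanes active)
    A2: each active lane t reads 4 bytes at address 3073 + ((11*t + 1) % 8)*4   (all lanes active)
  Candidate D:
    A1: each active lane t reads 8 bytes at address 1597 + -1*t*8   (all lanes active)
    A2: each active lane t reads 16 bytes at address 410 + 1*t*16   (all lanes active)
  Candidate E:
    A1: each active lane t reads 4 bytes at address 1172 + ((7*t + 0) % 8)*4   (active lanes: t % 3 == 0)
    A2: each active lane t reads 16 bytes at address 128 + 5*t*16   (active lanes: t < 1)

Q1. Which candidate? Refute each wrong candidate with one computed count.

A: A1 gives 8 transactions, not 5
C: A1 gives 4 transactions, not 5
D: A1 gives 3 transactions, not 5
E: A1 gives 2 transactions, not 5
B: all counts match (5,3)

Answer: B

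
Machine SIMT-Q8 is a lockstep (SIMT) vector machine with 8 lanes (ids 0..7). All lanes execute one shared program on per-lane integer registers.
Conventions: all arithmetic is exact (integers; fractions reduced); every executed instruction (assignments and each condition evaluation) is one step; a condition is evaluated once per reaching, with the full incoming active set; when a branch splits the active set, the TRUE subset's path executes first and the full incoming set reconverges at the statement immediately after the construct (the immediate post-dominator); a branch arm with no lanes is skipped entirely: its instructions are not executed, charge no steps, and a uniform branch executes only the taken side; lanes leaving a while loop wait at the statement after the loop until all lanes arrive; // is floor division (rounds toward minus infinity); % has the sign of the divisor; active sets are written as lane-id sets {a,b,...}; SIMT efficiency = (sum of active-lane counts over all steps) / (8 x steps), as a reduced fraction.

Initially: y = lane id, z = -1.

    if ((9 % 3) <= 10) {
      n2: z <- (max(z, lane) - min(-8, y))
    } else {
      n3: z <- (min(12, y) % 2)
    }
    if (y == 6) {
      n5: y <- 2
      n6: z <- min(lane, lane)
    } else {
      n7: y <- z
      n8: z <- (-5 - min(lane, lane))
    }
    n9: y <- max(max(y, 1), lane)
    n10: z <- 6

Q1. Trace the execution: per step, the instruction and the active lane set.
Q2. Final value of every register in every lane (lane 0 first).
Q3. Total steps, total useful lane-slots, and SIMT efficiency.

step 0: eval ((9 % 3) <= 10)         {0,1,2,3,4,5,6,7}
step 1: z <- (max(z, lane) - min(-8, y)) {0,1,2,3,4,5,6,7}
step 2: eval (y == 6)                {0,1,2,3,4,5,6,7}
step 3: y <- 2                       {6}
step 4: z <- min(lane, lane)         {6}
step 5: y <- z                       {0,1,2,3,4,5,7}
step 6: z <- (-5 - min(lane, lane))  {0,1,2,3,4,5,7}
step 7: y <- max(max(y, 1), lane)    {0,1,2,3,4,5,6,7}
step 8: z <- 6                       {0,1,2,3,4,5,6,7}

Answer: 9 steps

y: 8,9,10,11,12,13,6,15
z: 6,6,6,6,6,6,6,6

steps = 9; useful = 56; efficiency = 56/72 = 7/9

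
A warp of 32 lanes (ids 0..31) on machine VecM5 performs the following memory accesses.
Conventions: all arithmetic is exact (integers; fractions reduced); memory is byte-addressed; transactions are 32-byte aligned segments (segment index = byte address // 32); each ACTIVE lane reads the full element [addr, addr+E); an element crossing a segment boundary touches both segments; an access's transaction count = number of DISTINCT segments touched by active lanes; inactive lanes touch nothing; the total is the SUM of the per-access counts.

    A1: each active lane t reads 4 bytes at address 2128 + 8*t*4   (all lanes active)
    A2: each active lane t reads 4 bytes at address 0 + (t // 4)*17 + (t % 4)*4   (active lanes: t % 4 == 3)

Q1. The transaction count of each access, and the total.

A1: 32 transactions
A2: 5 transactions

Answer: 32,5; total 37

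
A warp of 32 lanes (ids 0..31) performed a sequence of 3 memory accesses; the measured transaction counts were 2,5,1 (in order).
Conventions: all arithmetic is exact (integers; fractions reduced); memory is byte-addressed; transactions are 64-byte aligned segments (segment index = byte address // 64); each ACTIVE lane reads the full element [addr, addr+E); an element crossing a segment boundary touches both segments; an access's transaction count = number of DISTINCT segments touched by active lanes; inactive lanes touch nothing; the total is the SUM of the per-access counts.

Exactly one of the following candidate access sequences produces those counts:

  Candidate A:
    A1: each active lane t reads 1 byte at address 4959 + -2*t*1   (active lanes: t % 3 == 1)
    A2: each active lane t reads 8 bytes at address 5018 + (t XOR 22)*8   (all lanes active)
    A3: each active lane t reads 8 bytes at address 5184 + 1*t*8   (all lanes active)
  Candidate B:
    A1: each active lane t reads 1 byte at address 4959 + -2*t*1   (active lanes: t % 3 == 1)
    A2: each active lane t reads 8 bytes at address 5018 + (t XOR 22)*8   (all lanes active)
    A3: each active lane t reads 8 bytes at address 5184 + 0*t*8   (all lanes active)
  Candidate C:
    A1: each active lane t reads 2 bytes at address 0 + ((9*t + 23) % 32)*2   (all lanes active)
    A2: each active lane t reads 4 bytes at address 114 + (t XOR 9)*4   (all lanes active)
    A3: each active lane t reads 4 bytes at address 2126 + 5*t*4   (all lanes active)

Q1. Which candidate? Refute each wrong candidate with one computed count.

A: A3 gives 4 transactions, not 1
C: A1 gives 1 transaction, not 2
B: all counts match (2,5,1)

Answer: B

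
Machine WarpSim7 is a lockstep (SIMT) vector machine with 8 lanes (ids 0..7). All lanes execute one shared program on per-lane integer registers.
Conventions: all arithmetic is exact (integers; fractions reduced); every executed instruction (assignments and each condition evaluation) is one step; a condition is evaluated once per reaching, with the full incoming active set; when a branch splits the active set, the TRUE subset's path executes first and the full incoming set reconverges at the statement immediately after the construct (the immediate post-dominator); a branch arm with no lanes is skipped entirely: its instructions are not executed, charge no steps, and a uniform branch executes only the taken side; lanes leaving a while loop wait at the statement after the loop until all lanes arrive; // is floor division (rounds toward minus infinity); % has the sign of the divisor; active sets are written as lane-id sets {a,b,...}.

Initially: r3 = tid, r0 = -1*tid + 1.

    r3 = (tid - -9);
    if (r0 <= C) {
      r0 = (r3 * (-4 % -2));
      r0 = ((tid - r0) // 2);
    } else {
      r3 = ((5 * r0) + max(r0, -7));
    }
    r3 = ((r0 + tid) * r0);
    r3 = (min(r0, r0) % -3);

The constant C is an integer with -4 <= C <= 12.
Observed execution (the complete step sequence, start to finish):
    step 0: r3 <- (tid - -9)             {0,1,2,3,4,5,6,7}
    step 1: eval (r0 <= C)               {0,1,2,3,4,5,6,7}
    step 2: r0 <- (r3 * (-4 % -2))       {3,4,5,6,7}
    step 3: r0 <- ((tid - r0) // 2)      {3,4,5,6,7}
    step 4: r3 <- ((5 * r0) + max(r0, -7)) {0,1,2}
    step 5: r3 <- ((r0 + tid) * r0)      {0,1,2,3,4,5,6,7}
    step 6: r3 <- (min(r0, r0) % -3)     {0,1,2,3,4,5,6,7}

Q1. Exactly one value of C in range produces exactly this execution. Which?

Answer: C = -2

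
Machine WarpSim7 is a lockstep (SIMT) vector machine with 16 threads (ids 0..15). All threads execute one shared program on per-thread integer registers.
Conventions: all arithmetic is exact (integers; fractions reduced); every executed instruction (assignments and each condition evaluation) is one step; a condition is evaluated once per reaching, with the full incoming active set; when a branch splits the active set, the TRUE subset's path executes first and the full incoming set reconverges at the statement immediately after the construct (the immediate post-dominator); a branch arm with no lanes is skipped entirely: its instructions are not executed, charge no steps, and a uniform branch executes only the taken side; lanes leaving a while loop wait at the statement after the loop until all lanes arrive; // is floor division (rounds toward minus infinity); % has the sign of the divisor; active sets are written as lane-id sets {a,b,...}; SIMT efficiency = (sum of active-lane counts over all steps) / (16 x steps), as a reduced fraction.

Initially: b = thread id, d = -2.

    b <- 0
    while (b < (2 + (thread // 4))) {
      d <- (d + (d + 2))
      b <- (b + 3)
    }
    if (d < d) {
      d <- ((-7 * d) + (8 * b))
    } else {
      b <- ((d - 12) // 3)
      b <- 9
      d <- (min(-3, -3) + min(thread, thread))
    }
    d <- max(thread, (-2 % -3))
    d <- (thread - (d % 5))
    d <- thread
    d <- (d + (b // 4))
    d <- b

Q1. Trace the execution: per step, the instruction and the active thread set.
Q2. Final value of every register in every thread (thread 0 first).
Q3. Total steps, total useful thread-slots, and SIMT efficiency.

step 0: b <- 0                       {0,1,2,3,4,5,6,7,8,9,10,11,12,13,14,15}
step 1: eval (b < (2 + (thread // 4))) {0,1,2,3,4,5,6,7,8,9,10,11,12,13,14,15}
step 2: d <- (d + (d + 2))           {0,1,2,3,4,5,6,7,8,9,10,11,12,13,14,15}
step 3: b <- (b + 3)                 {0,1,2,3,4,5,6,7,8,9,10,11,12,13,14,15}
step 4: eval (b < (2 + (thread // 4))) {0,1,2,3,4,5,6,7,8,9,10,11,12,13,14,15}
step 5: d <- (d + (d + 2))           {8,9,10,11,12,13,14,15}
step 6: b <- (b + 3)                 {8,9,10,11,12,13,14,15}
step 7: eval (b < (2 + (thread // 4))) {8,9,10,11,12,13,14,15}
step 8: eval (d < d)                 {0,1,2,3,4,5,6,7,8,9,10,11,12,13,14,15}
step 9: b <- ((d - 12) // 3)         {0,1,2,3,4,5,6,7,8,9,10,11,12,13,14,15}
step 10: b <- 9                       {0,1,2,3,4,5,6,7,8,9,10,11,12,13,14,15}
step 11: d <- (min(-3, -3) + min(thread, thread)) {0,1,2,3,4,5,6,7,8,9,10,11,12,13,14,15}
step 12: d <- max(thread, (-2 % -3))  {0,1,2,3,4,5,6,7,8,9,10,11,12,13,14,15}
step 13: d <- (thread - (d % 5))      {0,1,2,3,4,5,6,7,8,9,10,11,12,13,14,15}
step 14: d <- thread                  {0,1,2,3,4,5,6,7,8,9,10,11,12,13,14,15}
step 15: d <- (d + (b // 4))          {0,1,2,3,4,5,6,7,8,9,10,11,12,13,14,15}
step 16: d <- b                       {0,1,2,3,4,5,6,7,8,9,10,11,12,13,14,15}

Answer: 17 steps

b: 9,9,9,9,9,9,9,9,9,9,9,9,9,9,9,9
d: 9,9,9,9,9,9,9,9,9,9,9,9,9,9,9,9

steps = 17; useful = 248; efficiency = 248/272 = 31/34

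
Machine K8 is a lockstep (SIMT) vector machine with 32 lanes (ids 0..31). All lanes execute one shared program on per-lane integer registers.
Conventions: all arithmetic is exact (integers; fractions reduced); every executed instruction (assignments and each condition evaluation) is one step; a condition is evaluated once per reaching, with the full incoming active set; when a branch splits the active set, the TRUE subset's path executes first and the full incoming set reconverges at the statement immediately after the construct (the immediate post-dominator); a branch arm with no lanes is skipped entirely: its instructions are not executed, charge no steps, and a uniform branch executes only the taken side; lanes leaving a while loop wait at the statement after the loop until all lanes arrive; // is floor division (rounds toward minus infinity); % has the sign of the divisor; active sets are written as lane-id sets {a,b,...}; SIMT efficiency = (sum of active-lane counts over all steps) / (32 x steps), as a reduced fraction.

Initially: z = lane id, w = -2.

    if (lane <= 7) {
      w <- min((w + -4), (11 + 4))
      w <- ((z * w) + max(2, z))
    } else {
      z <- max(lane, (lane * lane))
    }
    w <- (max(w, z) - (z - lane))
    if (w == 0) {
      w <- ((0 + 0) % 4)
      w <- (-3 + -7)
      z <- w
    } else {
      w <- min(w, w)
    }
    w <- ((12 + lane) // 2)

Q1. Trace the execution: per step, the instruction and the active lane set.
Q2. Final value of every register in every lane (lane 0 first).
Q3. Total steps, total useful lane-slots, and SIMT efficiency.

step 0: eval (lane <= 7)             {0,1,2,3,4,5,6,7,8,9,10,11,12,13,14,15,16,17,18,19,20,21,22,23,24,25,26,27,28,29,30,31}
step 1: w <- min((w + -4), (11 + 4)) {0,1,2,3,4,5,6,7}
step 2: w <- ((z * w) + max(2, z))   {0,1,2,3,4,5,6,7}
step 3: z <- max(lane, (lane * lane)) {8,9,10,11,12,13,14,15,16,17,18,19,20,21,22,23,24,25,26,27,28,29,30,31}
step 4: w <- (max(w, z) - (z - lane)) {0,1,2,3,4,5,6,7,8,9,10,11,12,13,14,15,16,17,18,19,20,21,22,23,24,25,26,27,28,29,30,31}
step 5: eval (w == 0)                {0,1,2,3,4,5,6,7,8,9,10,11,12,13,14,15,16,17,18,19,20,21,22,23,24,25,26,27,28,29,30,31}
step 6: w <- min(w, w)               {0,1,2,3,4,5,6,7,8,9,10,11,12,13,14,15,16,17,18,19,20,21,22,23,24,25,26,27,28,29,30,31}
step 7: w <- ((12 + lane) // 2)      {0,1,2,3,4,5,6,7,8,9,10,11,12,13,14,15,16,17,18,19,20,21,22,23,24,25,26,27,28,29,30,31}

Answer: 8 steps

z: 0,1,2,3,4,5,6,7,64,81,100,121,144,169,196,225,256,289,324,361,400,441,484,529,576,625,676,729,784,841,900,961
w: 6,6,7,7,8,8,9,9,10,10,11,11,12,12,13,13,14,14,15,15,16,16,17,17,18,18,19,19,20,20,21,21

steps = 8; useful = 200; efficiency = 200/256 = 25/32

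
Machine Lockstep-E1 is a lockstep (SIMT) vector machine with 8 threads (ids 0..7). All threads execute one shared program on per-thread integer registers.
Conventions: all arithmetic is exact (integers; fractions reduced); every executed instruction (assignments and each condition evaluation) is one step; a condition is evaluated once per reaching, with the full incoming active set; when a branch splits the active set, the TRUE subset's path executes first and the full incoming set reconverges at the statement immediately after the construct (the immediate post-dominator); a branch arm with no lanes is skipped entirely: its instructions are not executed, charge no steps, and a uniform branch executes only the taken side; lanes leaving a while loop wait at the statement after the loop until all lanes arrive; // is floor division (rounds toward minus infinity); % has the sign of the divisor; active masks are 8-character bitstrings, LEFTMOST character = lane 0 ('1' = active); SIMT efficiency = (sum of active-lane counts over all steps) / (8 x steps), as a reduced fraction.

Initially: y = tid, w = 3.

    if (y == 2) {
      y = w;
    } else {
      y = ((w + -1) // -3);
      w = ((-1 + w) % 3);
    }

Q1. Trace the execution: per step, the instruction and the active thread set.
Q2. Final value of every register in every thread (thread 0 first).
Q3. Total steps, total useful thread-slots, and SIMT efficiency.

step 0: eval (y == 2)                11111111
step 1: y <- w                       00100000
step 2: y <- ((w + -1) // -3)        11011111
step 3: w <- ((-1 + w) % 3)          11011111

Answer: 4 steps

y: -1,-1,3,-1,-1,-1,-1,-1
w: 2,2,3,2,2,2,2,2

steps = 4; useful = 23; efficiency = 23/32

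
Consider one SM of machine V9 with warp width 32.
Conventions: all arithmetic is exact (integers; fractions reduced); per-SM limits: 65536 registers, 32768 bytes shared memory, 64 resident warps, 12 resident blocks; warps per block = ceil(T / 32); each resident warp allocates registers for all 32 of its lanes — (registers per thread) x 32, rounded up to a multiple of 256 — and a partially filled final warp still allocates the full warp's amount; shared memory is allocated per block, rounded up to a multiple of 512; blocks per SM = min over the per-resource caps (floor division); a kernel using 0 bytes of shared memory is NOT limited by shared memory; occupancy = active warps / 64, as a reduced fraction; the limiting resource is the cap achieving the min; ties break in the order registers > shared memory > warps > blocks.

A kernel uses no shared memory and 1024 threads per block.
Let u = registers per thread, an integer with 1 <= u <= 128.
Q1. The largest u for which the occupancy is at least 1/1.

Answer: u = 32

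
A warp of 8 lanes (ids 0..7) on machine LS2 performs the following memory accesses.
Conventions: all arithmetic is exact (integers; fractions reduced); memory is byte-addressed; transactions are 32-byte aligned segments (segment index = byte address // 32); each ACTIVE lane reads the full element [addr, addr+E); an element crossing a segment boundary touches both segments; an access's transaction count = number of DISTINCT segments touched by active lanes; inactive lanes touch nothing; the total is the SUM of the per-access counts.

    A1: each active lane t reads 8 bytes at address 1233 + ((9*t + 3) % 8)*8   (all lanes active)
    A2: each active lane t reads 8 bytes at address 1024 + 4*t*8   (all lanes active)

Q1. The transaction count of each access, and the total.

A1: 3 transactions
A2: 8 transactions

Answer: 3,8; total 11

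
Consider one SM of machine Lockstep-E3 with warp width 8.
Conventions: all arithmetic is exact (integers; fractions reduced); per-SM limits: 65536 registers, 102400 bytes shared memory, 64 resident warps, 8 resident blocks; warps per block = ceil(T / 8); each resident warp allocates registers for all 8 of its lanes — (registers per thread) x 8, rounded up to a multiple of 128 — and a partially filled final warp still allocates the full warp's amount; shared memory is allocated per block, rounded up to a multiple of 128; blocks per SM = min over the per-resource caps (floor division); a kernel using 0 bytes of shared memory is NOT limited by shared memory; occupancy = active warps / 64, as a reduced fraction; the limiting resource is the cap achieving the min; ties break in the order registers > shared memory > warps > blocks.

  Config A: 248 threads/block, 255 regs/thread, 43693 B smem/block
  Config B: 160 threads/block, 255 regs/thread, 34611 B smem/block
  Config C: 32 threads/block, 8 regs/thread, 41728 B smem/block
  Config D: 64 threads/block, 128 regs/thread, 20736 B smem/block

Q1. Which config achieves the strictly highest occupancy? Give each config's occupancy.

occupancies: A 31/64, B 5/16, C 1/8, D 1/2

Answer: D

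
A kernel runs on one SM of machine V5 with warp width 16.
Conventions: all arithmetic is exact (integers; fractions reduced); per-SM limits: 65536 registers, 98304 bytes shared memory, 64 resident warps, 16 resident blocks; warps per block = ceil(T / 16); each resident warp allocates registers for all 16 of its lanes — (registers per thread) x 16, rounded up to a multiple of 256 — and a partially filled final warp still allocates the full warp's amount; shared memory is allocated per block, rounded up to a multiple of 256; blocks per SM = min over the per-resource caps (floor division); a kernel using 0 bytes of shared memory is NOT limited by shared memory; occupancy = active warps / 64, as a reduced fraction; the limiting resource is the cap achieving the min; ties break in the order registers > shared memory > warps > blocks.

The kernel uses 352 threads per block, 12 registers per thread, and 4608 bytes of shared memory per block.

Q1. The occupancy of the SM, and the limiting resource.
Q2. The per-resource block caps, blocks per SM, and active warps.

Answer: occupancy 11/16, limited by warps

registers: 11 blocks
shared memory: 21 blocks
warps: 2 blocks
blocks: 16 blocks

Answer: 2 blocks, 44 active warps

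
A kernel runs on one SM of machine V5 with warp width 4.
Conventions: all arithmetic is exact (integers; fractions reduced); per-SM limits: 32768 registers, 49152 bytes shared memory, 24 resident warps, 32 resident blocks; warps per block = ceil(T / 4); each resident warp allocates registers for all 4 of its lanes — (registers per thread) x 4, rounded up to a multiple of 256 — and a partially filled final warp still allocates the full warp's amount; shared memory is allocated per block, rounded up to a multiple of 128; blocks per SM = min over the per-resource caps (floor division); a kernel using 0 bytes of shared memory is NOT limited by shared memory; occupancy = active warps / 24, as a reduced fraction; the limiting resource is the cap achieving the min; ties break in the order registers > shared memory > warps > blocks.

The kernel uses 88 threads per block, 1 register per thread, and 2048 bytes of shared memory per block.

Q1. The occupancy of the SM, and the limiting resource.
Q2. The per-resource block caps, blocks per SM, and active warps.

Answer: occupancy 11/12, limited by warps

registers: 5 blocks
shared memory: 24 blocks
warps: 1 block
blocks: 32 blocks

Answer: 1 block, 22 active warps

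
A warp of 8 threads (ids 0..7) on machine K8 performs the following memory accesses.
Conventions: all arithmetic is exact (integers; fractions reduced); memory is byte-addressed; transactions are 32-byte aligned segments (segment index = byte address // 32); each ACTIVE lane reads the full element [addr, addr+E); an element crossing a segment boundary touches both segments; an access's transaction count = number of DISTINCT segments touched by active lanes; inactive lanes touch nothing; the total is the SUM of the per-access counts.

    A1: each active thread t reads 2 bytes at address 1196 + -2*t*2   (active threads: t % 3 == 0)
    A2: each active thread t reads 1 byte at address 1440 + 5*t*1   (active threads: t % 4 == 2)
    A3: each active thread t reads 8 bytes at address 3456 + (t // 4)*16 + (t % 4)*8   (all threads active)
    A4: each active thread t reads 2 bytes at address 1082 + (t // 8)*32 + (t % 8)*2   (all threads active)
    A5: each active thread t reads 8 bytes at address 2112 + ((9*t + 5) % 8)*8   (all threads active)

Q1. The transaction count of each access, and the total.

A1: 2 transactions
A2: 1 transaction
A3: 2 transactions
A4: 2 transactions
A5: 2 transactions

Answer: 2,1,2,2,2; total 9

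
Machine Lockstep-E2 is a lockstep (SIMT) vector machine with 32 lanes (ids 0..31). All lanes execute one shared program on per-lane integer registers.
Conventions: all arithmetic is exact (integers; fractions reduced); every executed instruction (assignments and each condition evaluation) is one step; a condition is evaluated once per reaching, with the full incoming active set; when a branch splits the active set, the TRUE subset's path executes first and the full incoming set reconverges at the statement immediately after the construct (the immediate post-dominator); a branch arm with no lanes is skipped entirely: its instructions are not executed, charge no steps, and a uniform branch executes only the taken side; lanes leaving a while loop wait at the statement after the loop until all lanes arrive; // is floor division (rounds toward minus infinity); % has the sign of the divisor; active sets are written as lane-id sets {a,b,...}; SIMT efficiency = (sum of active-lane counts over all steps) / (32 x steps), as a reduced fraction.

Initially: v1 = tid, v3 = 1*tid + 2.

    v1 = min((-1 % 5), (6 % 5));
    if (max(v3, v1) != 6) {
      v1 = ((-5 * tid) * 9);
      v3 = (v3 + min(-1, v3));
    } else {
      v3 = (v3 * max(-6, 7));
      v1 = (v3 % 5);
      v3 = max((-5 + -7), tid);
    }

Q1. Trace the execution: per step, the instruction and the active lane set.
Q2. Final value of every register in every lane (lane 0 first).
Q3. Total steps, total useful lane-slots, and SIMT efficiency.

step 0: v1 <- min((-1 % 5), (6 % 5)) {0,1,2,3,4,5,6,7,8,9,10,11,12,13,14,15,16,17,18,19,20,21,22,23,24,25,26,27,28,29,30,31}
step 1: eval (max(v3, v1) != 6)      {0,1,2,3,4,5,6,7,8,9,10,11,12,13,14,15,16,17,18,19,20,21,22,23,24,25,26,27,28,29,30,31}
step 2: v1 <- ((-5 * tid) * 9)       {0,1,2,3,5,6,7,8,9,10,11,12,13,14,15,16,17,18,19,20,21,22,23,24,25,26,27,28,29,30,31}
step 3: v3 <- (v3 + min(-1, v3))     {0,1,2,3,5,6,7,8,9,10,11,12,13,14,15,16,17,18,19,20,21,22,23,24,25,26,27,28,29,30,31}
step 4: v3 <- (v3 * max(-6, 7))      {4}
step 5: v1 <- (v3 % 5)               {4}
step 6: v3 <- max((-5 + -7), tid)    {4}

Answer: 7 steps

v1: 0,-45,-90,-135,2,-225,-270,-315,-360,-405,-450,-495,-540,-585,-630,-675,-720,-765,-810,-855,-900,-945,-990,-1035,-1080,-1125,-1170,-1215,-1260,-1305,-1350,-1395
v3: 1,2,3,4,4,6,7,8,9,10,11,12,13,14,15,16,17,18,19,20,21,22,23,24,25,26,27,28,29,30,31,32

steps = 7; useful = 129; efficiency = 129/224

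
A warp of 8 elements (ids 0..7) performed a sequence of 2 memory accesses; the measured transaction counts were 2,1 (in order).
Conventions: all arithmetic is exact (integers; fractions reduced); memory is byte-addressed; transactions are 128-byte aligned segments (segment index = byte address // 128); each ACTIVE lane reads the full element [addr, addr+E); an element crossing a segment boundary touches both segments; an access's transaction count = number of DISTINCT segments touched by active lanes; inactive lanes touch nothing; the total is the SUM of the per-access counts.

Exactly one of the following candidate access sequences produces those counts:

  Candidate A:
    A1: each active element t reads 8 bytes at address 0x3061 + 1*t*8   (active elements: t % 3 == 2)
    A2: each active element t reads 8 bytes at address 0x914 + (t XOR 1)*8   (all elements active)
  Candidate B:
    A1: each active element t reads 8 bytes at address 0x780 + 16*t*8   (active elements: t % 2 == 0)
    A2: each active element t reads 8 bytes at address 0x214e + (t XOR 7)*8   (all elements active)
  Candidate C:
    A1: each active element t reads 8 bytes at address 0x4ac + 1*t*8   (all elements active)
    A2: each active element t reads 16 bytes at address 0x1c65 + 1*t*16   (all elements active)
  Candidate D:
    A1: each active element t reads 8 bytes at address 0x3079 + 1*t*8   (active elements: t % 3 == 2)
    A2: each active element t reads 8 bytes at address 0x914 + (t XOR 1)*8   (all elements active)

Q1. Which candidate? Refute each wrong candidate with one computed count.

B: A1 gives 4 transactions, not 2
C: A1 gives 1 transaction, not 2
D: A1 gives 1 transaction, not 2
A: all counts match (2,1)

Answer: A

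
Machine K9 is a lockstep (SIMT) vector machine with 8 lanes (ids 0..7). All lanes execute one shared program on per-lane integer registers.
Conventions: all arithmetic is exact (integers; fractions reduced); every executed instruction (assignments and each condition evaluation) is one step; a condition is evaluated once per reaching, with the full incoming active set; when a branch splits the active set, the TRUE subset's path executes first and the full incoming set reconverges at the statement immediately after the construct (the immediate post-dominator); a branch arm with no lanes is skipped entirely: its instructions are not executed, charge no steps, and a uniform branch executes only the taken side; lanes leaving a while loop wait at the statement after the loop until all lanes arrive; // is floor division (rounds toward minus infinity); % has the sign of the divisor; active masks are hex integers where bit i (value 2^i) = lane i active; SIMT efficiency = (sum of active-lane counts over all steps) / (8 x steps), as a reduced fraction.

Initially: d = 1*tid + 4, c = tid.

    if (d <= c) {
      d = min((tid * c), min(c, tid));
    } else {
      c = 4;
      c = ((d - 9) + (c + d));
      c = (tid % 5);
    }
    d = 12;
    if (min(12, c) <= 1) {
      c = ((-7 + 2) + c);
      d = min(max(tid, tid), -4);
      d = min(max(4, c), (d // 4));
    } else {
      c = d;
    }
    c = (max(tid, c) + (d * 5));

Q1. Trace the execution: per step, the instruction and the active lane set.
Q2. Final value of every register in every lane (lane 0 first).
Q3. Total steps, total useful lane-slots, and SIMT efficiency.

step 0: eval (d <= c)                0xff
step 1: c <- 4                       0xff
step 2: c <- ((d - 9) + (c + d))     0xff
step 3: c <- (tid % 5)               0xff
step 4: d <- 12                      0xff
step 5: eval (min(12, c) <= 1)       0xff
step 6: c <- ((-7 + 2) + c)          0x63
step 7: d <- min(max(tid, tid), -4)  0x63
step 8: d <- min(max(4, c), (d // 4)) 0x63
step 9: c <- d                       0x9c
step 10: c <- (max(tid, c) + (d * 5)) 0xff

Answer: 11 steps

d: -1,-1,12,12,12,-1,-1,12
c: -5,-4,72,72,72,0,1,72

steps = 11; useful = 72; efficiency = 72/88 = 9/11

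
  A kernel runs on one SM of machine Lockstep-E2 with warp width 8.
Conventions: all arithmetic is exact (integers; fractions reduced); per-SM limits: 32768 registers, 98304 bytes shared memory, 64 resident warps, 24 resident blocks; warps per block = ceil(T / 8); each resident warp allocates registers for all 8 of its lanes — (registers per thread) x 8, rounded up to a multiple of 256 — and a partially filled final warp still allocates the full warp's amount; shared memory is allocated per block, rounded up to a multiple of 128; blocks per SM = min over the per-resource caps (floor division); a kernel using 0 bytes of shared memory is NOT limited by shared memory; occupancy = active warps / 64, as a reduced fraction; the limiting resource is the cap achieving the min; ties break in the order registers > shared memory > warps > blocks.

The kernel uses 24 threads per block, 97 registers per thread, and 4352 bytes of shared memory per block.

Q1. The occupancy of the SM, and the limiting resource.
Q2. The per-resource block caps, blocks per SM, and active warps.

Answer: occupancy 15/32, limited by registers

registers: 10 blocks
shared memory: 22 blocks
warps: 21 blocks
blocks: 24 blocks

Answer: 10 blocks, 30 active warps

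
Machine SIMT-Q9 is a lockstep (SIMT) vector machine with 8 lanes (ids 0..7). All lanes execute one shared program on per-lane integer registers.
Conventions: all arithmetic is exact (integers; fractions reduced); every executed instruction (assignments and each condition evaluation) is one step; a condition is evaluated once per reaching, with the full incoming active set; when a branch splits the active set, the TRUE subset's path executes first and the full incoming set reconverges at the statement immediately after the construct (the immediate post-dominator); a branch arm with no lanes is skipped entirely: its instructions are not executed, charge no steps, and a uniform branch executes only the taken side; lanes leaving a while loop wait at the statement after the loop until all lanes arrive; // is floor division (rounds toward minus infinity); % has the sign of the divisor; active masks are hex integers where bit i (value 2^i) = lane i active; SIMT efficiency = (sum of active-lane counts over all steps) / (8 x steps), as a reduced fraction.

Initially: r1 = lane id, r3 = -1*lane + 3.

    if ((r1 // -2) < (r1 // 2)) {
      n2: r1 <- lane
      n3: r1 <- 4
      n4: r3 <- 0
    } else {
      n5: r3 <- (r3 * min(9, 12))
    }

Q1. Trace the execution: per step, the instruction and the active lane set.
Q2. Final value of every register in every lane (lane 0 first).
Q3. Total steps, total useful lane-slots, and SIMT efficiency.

step 0: eval ((r1 // -2) < (r1 // 2)) 0xff
step 1: r1 <- lane                   0xfe
step 2: r1 <- 4                      0xfe
step 3: r3 <- 0                      0xfe
step 4: r3 <- (r3 * min(9, 12))      0x01

Answer: 5 steps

r1: 0,4,4,4,4,4,4,4
r3: 27,0,0,0,0,0,0,0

steps = 5; useful = 30; efficiency = 30/40 = 3/4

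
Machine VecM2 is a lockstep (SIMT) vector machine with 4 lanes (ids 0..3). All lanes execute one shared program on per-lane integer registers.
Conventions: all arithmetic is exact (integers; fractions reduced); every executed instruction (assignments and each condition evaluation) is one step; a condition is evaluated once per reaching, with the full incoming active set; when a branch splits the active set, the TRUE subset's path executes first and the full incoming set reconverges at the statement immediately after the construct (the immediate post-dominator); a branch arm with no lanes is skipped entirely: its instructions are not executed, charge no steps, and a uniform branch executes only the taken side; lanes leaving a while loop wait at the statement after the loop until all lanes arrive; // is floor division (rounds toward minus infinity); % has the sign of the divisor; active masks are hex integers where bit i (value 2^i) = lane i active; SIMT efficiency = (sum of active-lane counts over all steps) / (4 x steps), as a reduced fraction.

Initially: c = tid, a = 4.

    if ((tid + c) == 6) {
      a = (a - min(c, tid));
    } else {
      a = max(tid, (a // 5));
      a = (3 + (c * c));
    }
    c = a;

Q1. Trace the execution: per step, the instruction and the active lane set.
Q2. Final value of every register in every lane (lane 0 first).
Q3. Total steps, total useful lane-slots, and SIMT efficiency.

step 0: eval ((tid + c) == 6)        0xf
step 1: a <- (a - min(c, tid))       0x8
step 2: a <- max(tid, (a // 5))      0x7
step 3: a <- (3 + (c * c))           0x7
step 4: c <- a                       0xf

Answer: 5 steps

c: 3,4,7,1
a: 3,4,7,1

steps = 5; useful = 15; efficiency = 15/20 = 3/4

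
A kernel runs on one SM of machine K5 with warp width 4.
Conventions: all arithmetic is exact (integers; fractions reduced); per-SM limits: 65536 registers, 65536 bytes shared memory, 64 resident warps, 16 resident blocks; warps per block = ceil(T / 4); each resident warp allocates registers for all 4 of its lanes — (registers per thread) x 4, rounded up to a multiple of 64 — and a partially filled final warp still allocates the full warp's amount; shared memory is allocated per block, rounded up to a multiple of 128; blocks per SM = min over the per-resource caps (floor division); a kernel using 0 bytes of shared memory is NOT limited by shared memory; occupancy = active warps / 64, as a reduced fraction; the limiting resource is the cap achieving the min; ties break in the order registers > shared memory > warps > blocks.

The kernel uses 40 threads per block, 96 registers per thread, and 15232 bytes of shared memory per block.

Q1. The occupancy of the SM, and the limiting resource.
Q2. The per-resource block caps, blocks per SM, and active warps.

Answer: occupancy 5/8, limited by shared memory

registers: 17 blocks
shared memory: 4 blocks
warps: 6 blocks
blocks: 16 blocks

Answer: 4 blocks, 40 active warps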